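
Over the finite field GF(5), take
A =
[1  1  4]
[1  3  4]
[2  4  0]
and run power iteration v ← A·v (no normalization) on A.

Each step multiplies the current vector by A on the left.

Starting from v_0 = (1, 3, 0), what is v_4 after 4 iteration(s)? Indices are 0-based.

v_0 = (1, 3, 0).
v_1 = A·v_0 = (4, 0, 4).
v_2 = A·v_1 = (0, 0, 3).
v_3 = A·v_2 = (2, 2, 0).
v_4 = A·v_3 = (4, 3, 2).

v_4 = (4, 3, 2)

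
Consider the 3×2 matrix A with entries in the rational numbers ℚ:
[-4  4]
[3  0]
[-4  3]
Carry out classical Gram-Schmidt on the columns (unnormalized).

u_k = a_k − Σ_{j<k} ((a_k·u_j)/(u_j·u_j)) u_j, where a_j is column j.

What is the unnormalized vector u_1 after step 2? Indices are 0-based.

u_1 = (52/41, 84/41, 11/41)

Step 1: u_0 = a_0 = (-4, 3, -4).
Step 2: u_1 = a_1 − (-28/41)·u_0 = (52/41, 84/41, 11/41).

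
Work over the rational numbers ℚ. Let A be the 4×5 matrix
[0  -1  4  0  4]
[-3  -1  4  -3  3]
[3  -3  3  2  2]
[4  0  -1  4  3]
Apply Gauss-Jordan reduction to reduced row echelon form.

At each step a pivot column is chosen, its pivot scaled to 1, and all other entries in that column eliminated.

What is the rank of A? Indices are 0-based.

rank = 4

step 1: exchange rows 0,1
step 1: normalize row 0 (÷-3) = (1, 1/3, -4/3, 1, -1)
  row 2: subtract 3×row0 = (0, -4, 7, -1, 5)
  row 3: subtract 4×row0 = (0, -4/3, 13/3, 0, 7)
step 2: normalize row 1 (÷-1) = (0, 1, -4, 0, -4)
  row 0: subtract 1/3×row1 = (1, 0, 0, 1, 1/3)
  row 2: subtract -4×row1 = (0, 0, -9, -1, -11)
  row 3: subtract -4/3×row1 = (0, 0, -1, 0, 5/3)
step 3: normalize row 2 (÷-9) = (0, 0, 1, 1/9, 11/9)
  row 1: subtract -4×row2 = (0, 1, 0, 4/9, 8/9)
  row 3: subtract -1×row2 = (0, 0, 0, 1/9, 26/9)
step 4: normalize row 3 (÷1/9) = (0, 0, 0, 1, 26)
  row 0: subtract 1×row3 = (1, 0, 0, 0, -77/3)
  row 1: subtract 4/9×row3 = (0, 1, 0, 0, -32/3)
  row 2: subtract 1/9×row3 = (0, 0, 1, 0, -5/3)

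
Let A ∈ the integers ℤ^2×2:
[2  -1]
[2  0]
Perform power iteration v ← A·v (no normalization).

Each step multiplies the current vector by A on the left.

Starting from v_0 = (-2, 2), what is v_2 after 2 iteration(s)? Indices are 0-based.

v_2 = (-8, -12)

v_0 = (-2, 2).
v_1 = A·v_0 = (-6, -4).
v_2 = A·v_1 = (-8, -12).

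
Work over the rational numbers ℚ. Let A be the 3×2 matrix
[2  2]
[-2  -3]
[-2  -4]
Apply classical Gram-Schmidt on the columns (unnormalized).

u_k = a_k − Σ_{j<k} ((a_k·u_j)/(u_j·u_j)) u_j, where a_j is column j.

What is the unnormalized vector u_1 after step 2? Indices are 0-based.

u_1 = (-1, 0, -1)

Step 1: u_0 = a_0 = (2, -2, -2).
Step 2: u_1 = a_1 − (3/2)·u_0 = (-1, 0, -1).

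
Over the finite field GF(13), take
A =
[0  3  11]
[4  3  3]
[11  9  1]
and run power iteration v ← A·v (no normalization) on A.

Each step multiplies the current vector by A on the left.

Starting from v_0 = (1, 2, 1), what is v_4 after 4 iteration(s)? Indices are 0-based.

v_0 = (1, 2, 1).
v_1 = A·v_0 = (4, 0, 4).
v_2 = A·v_1 = (5, 2, 9).
v_3 = A·v_2 = (1, 1, 4).
v_4 = A·v_3 = (8, 6, 11).

v_4 = (8, 6, 11)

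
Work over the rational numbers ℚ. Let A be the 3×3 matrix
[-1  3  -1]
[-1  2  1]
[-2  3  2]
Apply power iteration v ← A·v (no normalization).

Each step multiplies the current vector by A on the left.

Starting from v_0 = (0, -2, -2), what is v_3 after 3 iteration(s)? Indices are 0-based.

v_0 = (0, -2, -2).
v_1 = A·v_0 = (-4, -6, -10).
v_2 = A·v_1 = (-4, -18, -30).
v_3 = A·v_2 = (-20, -62, -106).

v_3 = (-20, -62, -106)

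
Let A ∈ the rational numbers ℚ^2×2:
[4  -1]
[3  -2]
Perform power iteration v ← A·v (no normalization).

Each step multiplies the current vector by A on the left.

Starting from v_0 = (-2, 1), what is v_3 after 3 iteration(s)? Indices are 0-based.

v_0 = (-2, 1).
v_1 = A·v_0 = (-9, -8).
v_2 = A·v_1 = (-28, -11).
v_3 = A·v_2 = (-101, -62).

v_3 = (-101, -62)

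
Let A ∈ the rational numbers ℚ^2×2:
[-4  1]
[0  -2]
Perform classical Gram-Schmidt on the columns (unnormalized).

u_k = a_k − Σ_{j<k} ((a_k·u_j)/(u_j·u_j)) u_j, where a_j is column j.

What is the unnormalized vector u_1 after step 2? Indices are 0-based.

u_1 = (0, -2)

Step 1: u_0 = a_0 = (-4, 0).
Step 2: u_1 = a_1 − (-1/4)·u_0 = (0, -2).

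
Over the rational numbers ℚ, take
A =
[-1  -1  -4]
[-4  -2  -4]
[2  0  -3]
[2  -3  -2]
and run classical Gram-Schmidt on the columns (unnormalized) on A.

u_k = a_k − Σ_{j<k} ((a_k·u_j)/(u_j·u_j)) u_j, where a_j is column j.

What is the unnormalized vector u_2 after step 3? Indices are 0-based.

Step 1: u_0 = a_0 = (-1, -4, 2, 2).
Step 2: u_1 = a_1 − (3/25)·u_0 = (-22/25, -38/25, -6/25, -81/25).
Step 3: u_2 = a_2 − (2/5)·u_0 − (420/341)·u_1 = (-78/31, -180/341, -1195/341, 406/341).

u_2 = (-78/31, -180/341, -1195/341, 406/341)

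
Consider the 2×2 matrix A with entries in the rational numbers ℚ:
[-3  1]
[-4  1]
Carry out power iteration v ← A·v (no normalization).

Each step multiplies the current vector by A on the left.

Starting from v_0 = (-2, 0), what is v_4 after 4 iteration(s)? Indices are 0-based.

v_4 = (-18, -32)

v_0 = (-2, 0).
v_1 = A·v_0 = (6, 8).
v_2 = A·v_1 = (-10, -16).
v_3 = A·v_2 = (14, 24).
v_4 = A·v_3 = (-18, -32).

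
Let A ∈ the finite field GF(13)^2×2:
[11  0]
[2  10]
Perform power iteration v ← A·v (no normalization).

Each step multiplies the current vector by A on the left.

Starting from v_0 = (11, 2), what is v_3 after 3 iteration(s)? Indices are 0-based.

v_0 = (11, 2).
v_1 = A·v_0 = (4, 3).
v_2 = A·v_1 = (5, 12).
v_3 = A·v_2 = (3, 0).

v_3 = (3, 0)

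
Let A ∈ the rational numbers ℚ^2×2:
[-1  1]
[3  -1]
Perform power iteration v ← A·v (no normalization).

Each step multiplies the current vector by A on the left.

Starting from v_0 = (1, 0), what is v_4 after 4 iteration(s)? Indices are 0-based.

v_4 = (28, -48)

v_0 = (1, 0).
v_1 = A·v_0 = (-1, 3).
v_2 = A·v_1 = (4, -6).
v_3 = A·v_2 = (-10, 18).
v_4 = A·v_3 = (28, -48).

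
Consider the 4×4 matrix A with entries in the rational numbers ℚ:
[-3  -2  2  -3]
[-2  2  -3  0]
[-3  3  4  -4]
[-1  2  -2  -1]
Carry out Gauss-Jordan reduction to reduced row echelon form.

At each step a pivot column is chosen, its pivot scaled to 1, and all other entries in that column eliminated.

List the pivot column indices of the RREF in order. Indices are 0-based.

pivot columns: 0, 1, 2, 3

pivot(0,0)=-3: scale R0 → (1, 2/3, -2/3, 1)
  clear (1,0): R1 −= (-2)R0 → (0, 10/3, -13/3, 2)
  clear (2,0): R2 −= (-3)R0 → (0, 5, 2, -1)
  clear (3,0): R3 −= (-1)R0 → (0, 8/3, -8/3, 0)
pivot(1,1)=10/3: scale R1 → (0, 1, -13/10, 3/5)
  clear (0,1): R0 −= (2/3)R1 → (1, 0, 1/5, 3/5)
  clear (2,1): R2 −= (5)R1 → (0, 0, 17/2, -4)
  clear (3,1): R3 −= (8/3)R1 → (0, 0, 4/5, -8/5)
pivot(2,2)=17/2: scale R2 → (0, 0, 1, -8/17)
  clear (0,2): R0 −= (1/5)R2 → (1, 0, 0, 59/85)
  clear (1,2): R1 −= (-13/10)R2 → (0, 1, 0, -1/85)
  clear (3,2): R3 −= (4/5)R2 → (0, 0, 0, -104/85)
pivot(3,3)=-104/85: scale R3 → (0, 0, 0, 1)
  clear (0,3): R0 −= (59/85)R3 → (1, 0, 0, 0)
  clear (1,3): R1 −= (-1/85)R3 → (0, 1, 0, 0)
  clear (2,3): R2 −= (-8/17)R3 → (0, 0, 1, 0)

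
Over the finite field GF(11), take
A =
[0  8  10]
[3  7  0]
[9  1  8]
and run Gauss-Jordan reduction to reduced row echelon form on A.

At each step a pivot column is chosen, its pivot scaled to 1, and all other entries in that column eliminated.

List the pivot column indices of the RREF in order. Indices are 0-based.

pivot columns: 0, 1

step 1: exchange rows 0,1
step 1: normalize row 0 (÷3) = (1, 6, 0)
  row 2: subtract 9×row0 = (0, 2, 8)
step 2: normalize row 1 (÷8) = (0, 1, 4)
  row 0: subtract 6×row1 = (1, 0, 9)
  row 2: subtract 2×row1 = (0, 0, 0)
skip col 2 (zero from row 2)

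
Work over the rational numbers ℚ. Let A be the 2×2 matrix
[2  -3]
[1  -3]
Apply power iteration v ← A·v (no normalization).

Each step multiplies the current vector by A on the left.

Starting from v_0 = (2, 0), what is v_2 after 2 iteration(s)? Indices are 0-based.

v_2 = (2, -2)

v_0 = (2, 0).
v_1 = A·v_0 = (4, 2).
v_2 = A·v_1 = (2, -2).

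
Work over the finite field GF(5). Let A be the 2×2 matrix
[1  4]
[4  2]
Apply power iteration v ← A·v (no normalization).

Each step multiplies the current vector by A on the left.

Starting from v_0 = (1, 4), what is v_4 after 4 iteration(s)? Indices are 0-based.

v_0 = (1, 4).
v_1 = A·v_0 = (2, 2).
v_2 = A·v_1 = (0, 2).
v_3 = A·v_2 = (3, 4).
v_4 = A·v_3 = (4, 0).

v_4 = (4, 0)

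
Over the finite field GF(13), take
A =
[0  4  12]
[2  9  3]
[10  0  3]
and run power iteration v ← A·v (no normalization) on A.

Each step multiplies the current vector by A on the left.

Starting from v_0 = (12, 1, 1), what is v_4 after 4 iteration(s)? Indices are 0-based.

v_0 = (12, 1, 1).
v_1 = A·v_0 = (3, 10, 6).
v_2 = A·v_1 = (8, 10, 9).
v_3 = A·v_2 = (5, 3, 3).
v_4 = A·v_3 = (9, 7, 7).

v_4 = (9, 7, 7)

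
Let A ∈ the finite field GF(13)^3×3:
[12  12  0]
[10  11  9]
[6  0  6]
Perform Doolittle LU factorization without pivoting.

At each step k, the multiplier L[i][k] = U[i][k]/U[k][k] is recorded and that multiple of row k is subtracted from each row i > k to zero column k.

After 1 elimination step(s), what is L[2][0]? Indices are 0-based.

L[2][0] = 7

k=0: U[0][0]=12
  eliminate (1,0): mult=3, new row 1: (0, 1, 9); set L[1][0]=3
  eliminate (2,0): mult=7, new row 2: (0, 7, 6); set L[2][0]=7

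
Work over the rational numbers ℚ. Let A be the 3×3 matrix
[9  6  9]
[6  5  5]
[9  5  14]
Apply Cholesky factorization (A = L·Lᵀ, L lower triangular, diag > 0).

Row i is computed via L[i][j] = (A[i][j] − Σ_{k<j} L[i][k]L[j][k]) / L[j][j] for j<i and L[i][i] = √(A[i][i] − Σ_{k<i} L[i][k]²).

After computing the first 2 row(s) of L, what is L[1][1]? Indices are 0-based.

Step 1: L[0][0] = √(9) = 3.
  L[1][0] = (6) / L[0][0] = 2.
Step 2: L[1][1] = √(1) = 1.

L[1][1] = 1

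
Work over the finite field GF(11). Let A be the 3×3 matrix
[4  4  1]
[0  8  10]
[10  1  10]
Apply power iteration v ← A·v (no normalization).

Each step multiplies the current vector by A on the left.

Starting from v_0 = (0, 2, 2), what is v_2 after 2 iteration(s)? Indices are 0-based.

v_0 = (0, 2, 2).
v_1 = A·v_0 = (10, 3, 0).
v_2 = A·v_1 = (8, 2, 4).

v_2 = (8, 2, 4)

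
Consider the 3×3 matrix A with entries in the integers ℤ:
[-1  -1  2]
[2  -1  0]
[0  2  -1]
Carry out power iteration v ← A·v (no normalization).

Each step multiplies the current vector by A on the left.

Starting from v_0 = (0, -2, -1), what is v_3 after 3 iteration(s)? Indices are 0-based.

v_3 = (24, -14, -11)

v_0 = (0, -2, -1).
v_1 = A·v_0 = (0, 2, -3).
v_2 = A·v_1 = (-8, -2, 7).
v_3 = A·v_2 = (24, -14, -11).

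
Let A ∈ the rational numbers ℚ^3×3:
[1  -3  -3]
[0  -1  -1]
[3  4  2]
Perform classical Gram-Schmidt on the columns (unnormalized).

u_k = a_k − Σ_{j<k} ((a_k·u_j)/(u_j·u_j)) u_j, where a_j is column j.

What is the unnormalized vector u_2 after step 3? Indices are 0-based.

u_2 = (6/179, -26/179, -2/179)

Step 1: u_0 = a_0 = (1, 0, 3).
Step 2: u_1 = a_1 − (9/10)·u_0 = (-39/10, -1, 13/10).
Step 3: u_2 = a_2 − (3/10)·u_0 − (153/179)·u_1 = (6/179, -26/179, -2/179).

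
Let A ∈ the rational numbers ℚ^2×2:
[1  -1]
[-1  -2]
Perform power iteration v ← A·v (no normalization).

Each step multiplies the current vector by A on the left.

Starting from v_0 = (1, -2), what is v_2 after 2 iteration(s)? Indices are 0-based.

v_0 = (1, -2).
v_1 = A·v_0 = (3, 3).
v_2 = A·v_1 = (0, -9).

v_2 = (0, -9)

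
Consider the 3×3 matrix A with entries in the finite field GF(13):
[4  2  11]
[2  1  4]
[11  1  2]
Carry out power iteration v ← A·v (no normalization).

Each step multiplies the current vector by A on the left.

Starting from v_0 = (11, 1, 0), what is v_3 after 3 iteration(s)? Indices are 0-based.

v_3 = (7, 1, 6)

v_0 = (11, 1, 0).
v_1 = A·v_0 = (7, 10, 5).
v_2 = A·v_1 = (12, 5, 6).
v_3 = A·v_2 = (7, 1, 6).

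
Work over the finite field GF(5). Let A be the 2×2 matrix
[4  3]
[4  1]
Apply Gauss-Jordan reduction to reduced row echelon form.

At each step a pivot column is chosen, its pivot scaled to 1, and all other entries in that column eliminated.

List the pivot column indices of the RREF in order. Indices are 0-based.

pivot columns: 0, 1

[1] R0 /= 4  ⇒  (1, 2)
     R1 -= 4·R0  ⇒  (0, 3)
[2] R1 /= 3  ⇒  (0, 1)
     R0 -= 2·R1  ⇒  (1, 0)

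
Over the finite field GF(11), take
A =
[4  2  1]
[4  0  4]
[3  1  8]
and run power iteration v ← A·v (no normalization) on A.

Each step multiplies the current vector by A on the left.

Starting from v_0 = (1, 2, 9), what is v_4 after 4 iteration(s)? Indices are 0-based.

v_0 = (1, 2, 9).
v_1 = A·v_0 = (6, 7, 0).
v_2 = A·v_1 = (5, 2, 3).
v_3 = A·v_2 = (5, 10, 8).
v_4 = A·v_3 = (4, 8, 1).

v_4 = (4, 8, 1)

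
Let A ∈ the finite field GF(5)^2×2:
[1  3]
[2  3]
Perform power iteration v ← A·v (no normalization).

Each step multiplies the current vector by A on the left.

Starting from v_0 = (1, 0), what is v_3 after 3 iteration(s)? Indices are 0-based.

v_3 = (1, 3)

v_0 = (1, 0).
v_1 = A·v_0 = (1, 2).
v_2 = A·v_1 = (2, 3).
v_3 = A·v_2 = (1, 3).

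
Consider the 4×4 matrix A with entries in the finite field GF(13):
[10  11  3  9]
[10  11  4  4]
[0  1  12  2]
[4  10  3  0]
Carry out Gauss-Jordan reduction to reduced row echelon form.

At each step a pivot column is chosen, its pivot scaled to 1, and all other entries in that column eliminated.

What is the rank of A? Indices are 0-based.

[1] R0 /= 10  ⇒  (1, 5, 12, 10)
     R1 -= 10·R0  ⇒  (0, 0, 1, 8)
     R3 -= 4·R0  ⇒  (0, 3, 7, 12)
[2] R1 <-> R2
[2] R1 /= 1  ⇒  (0, 1, 12, 2)
     R0 -= 5·R1  ⇒  (1, 0, 4, 0)
     R3 -= 3·R1  ⇒  (0, 0, 10, 6)
[3] R2 /= 1  ⇒  (0, 0, 1, 8)
     R0 -= 4·R2  ⇒  (1, 0, 0, 7)
     R1 -= 12·R2  ⇒  (0, 1, 0, 10)
     R3 -= 10·R2  ⇒  (0, 0, 0, 4)
[4] R3 /= 4  ⇒  (0, 0, 0, 1)
     R0 -= 7·R3  ⇒  (1, 0, 0, 0)
     R1 -= 10·R3  ⇒  (0, 1, 0, 0)
     R2 -= 8·R3  ⇒  (0, 0, 1, 0)

rank = 4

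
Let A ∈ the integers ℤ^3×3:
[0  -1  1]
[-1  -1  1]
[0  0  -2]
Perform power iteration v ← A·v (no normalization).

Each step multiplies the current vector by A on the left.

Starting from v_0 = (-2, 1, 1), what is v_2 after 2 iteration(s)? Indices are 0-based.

v_2 = (-4, -4, 4)

v_0 = (-2, 1, 1).
v_1 = A·v_0 = (0, 2, -2).
v_2 = A·v_1 = (-4, -4, 4).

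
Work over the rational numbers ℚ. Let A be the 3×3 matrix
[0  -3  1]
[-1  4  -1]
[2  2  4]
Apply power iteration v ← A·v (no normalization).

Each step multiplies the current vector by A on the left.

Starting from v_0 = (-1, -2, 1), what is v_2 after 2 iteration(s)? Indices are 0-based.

v_2 = (22, -37, -10)

v_0 = (-1, -2, 1).
v_1 = A·v_0 = (7, -8, -2).
v_2 = A·v_1 = (22, -37, -10).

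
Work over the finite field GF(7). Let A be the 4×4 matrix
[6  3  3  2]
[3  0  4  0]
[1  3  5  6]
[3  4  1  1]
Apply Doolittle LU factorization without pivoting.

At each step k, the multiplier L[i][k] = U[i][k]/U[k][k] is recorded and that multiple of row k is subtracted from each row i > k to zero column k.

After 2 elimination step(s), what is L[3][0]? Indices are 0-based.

k=0: U[0][0]=6
  eliminate (1,0): mult=4, new row 1: (0, 2, 6, 6); set L[1][0]=4
  eliminate (2,0): mult=6, new row 2: (0, 6, 1, 1); set L[2][0]=6
  eliminate (3,0): mult=4, new row 3: (0, 6, 3, 0); set L[3][0]=4
k=1: U[1][1]=2
  eliminate (2,1): mult=3, new row 2: (0, 0, 4, 4); set L[2][1]=3
  eliminate (3,1): mult=3, new row 3: (0, 0, 6, 3); set L[3][1]=3

L[3][0] = 4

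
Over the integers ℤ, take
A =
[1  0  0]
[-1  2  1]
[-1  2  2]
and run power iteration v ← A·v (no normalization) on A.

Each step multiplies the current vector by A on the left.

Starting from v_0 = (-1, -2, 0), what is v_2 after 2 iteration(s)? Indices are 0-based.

v_2 = (-1, -8, -11)

v_0 = (-1, -2, 0).
v_1 = A·v_0 = (-1, -3, -3).
v_2 = A·v_1 = (-1, -8, -11).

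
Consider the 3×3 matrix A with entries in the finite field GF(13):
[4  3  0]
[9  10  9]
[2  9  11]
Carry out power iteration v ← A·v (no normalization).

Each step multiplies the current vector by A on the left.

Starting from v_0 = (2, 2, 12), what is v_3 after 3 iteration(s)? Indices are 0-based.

v_0 = (2, 2, 12).
v_1 = A·v_0 = (1, 3, 11).
v_2 = A·v_1 = (0, 8, 7).
v_3 = A·v_2 = (11, 0, 6).

v_3 = (11, 0, 6)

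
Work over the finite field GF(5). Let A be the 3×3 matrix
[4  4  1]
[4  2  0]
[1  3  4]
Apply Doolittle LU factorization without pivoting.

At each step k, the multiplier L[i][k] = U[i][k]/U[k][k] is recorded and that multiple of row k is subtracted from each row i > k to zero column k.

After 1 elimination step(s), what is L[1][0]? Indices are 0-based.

L[1][0] = 1

Step 1: pivot at (0,0) is 4.
  row1 ← row1 − (1)·row0  ⇒  L[1][0]=1, U row1=(0, 3, 4)
  row2 ← row2 − (4)·row0  ⇒  L[2][0]=4, U row2=(0, 2, 0)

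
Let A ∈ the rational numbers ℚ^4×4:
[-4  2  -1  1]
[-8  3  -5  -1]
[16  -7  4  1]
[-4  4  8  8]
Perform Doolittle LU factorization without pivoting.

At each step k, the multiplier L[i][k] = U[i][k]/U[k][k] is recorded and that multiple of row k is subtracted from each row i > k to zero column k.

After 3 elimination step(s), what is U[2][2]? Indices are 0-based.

U[2][2] = -3

k=0: U[0][0]=-4
  eliminate (1,0): mult=2, new row 1: (0, -1, -3, -3); set L[1][0]=2
  eliminate (2,0): mult=-4, new row 2: (0, 1, 0, 5); set L[2][0]=-4
  eliminate (3,0): mult=1, new row 3: (0, 2, 9, 7); set L[3][0]=1
k=1: U[1][1]=-1
  eliminate (2,1): mult=-1, new row 2: (0, 0, -3, 2); set L[2][1]=-1
  eliminate (3,1): mult=-2, new row 3: (0, 0, 3, 1); set L[3][1]=-2
k=2: U[2][2]=-3
  eliminate (3,2): mult=-1, new row 3: (0, 0, 0, 3); set L[3][2]=-1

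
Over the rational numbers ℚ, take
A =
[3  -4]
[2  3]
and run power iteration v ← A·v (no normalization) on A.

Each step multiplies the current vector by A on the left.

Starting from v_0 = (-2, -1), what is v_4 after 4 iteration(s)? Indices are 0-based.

v_4 = (622, 239)

v_0 = (-2, -1).
v_1 = A·v_0 = (-2, -7).
v_2 = A·v_1 = (22, -25).
v_3 = A·v_2 = (166, -31).
v_4 = A·v_3 = (622, 239).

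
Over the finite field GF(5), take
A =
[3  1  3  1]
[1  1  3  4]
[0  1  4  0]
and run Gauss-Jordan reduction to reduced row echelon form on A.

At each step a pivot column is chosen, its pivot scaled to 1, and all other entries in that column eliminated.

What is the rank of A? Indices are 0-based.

rank = 3

[1] R0 /= 3  ⇒  (1, 2, 1, 2)
     R1 -= 1·R0  ⇒  (0, 4, 2, 2)
[2] R1 /= 4  ⇒  (0, 1, 3, 3)
     R0 -= 2·R1  ⇒  (1, 0, 0, 1)
     R2 -= 1·R1  ⇒  (0, 0, 1, 2)
[3] R2 /= 1  ⇒  (0, 0, 1, 2)
     R1 -= 3·R2  ⇒  (0, 1, 0, 2)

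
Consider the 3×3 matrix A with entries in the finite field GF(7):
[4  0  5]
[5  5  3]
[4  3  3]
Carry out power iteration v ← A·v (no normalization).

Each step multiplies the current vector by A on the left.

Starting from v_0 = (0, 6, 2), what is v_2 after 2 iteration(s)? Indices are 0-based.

v_0 = (0, 6, 2).
v_1 = A·v_0 = (3, 1, 3).
v_2 = A·v_1 = (6, 1, 3).

v_2 = (6, 1, 3)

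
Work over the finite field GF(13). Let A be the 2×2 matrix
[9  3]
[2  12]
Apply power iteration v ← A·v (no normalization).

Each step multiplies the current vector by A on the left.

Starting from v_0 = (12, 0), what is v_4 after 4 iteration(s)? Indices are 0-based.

v_0 = (12, 0).
v_1 = A·v_0 = (4, 11).
v_2 = A·v_1 = (4, 10).
v_3 = A·v_2 = (1, 11).
v_4 = A·v_3 = (3, 4).

v_4 = (3, 4)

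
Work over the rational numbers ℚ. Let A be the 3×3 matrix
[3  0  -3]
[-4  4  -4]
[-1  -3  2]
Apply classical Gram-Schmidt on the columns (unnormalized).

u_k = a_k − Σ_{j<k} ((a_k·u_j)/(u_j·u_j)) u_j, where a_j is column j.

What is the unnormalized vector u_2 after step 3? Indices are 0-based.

u_2 = (-960/481, -540/481, -720/481)

Step 1: u_0 = a_0 = (3, -4, -1).
Step 2: u_1 = a_1 − (-1/2)·u_0 = (3/2, 2, -7/2).
Step 3: u_2 = a_2 − (5/26)·u_0 − (-39/37)·u_1 = (-960/481, -540/481, -720/481).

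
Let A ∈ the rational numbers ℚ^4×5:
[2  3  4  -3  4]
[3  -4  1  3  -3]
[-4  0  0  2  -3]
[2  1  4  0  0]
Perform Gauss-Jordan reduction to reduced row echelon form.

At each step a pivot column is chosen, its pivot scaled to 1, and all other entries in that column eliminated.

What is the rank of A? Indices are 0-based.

rank = 4

pivot(0,0)=2: scale R0 → (1, 3/2, 2, -3/2, 2)
  clear (1,0): R1 −= (3)R0 → (0, -17/2, -5, 15/2, -9)
  clear (2,0): R2 −= (-4)R0 → (0, 6, 8, -4, 5)
  clear (3,0): R3 −= (2)R0 → (0, -2, 0, 3, -4)
pivot(1,1)=-17/2: scale R1 → (0, 1, 10/17, -15/17, 18/17)
  clear (0,1): R0 −= (3/2)R1 → (1, 0, 19/17, -3/17, 7/17)
  clear (2,1): R2 −= (6)R1 → (0, 0, 76/17, 22/17, -23/17)
  clear (3,1): R3 −= (-2)R1 → (0, 0, 20/17, 21/17, -32/17)
pivot(2,2)=76/17: scale R2 → (0, 0, 1, 11/38, -23/76)
  clear (0,2): R0 −= (19/17)R2 → (1, 0, 0, -1/2, 3/4)
  clear (1,2): R1 −= (10/17)R2 → (0, 1, 0, -20/19, 47/38)
  clear (3,2): R3 −= (20/17)R2 → (0, 0, 0, 17/19, -29/19)
pivot(3,3)=17/19: scale R3 → (0, 0, 0, 1, -29/17)
  clear (0,3): R0 −= (-1/2)R3 → (1, 0, 0, 0, -7/68)
  clear (1,3): R1 −= (-20/19)R3 → (0, 1, 0, 0, -19/34)
  clear (2,3): R2 −= (11/38)R3 → (0, 0, 1, 0, 13/68)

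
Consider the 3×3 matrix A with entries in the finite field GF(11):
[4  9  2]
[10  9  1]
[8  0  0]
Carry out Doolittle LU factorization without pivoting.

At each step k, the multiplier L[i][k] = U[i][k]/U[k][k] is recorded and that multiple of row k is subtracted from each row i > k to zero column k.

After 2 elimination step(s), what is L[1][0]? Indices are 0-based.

k=0: U[0][0]=4
  eliminate (1,0): mult=8, new row 1: (0, 3, 7); set L[1][0]=8
  eliminate (2,0): mult=2, new row 2: (0, 4, 7); set L[2][0]=2
k=1: U[1][1]=3
  eliminate (2,1): mult=5, new row 2: (0, 0, 5); set L[2][1]=5

L[1][0] = 8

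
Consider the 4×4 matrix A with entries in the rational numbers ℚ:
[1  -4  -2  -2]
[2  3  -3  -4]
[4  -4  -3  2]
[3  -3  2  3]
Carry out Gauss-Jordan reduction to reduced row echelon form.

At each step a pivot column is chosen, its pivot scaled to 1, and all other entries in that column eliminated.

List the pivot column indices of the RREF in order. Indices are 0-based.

pivot columns: 0, 1, 2, 3

step 1: normalize row 0 (÷1) = (1, -4, -2, -2)
  row 1: subtract 2×row0 = (0, 11, 1, 0)
  row 2: subtract 4×row0 = (0, 12, 5, 10)
  row 3: subtract 3×row0 = (0, 9, 8, 9)
step 2: normalize row 1 (÷11) = (0, 1, 1/11, 0)
  row 0: subtract -4×row1 = (1, 0, -18/11, -2)
  row 2: subtract 12×row1 = (0, 0, 43/11, 10)
  row 3: subtract 9×row1 = (0, 0, 79/11, 9)
step 3: normalize row 2 (÷43/11) = (0, 0, 1, 110/43)
  row 0: subtract -18/11×row2 = (1, 0, 0, 94/43)
  row 1: subtract 1/11×row2 = (0, 1, 0, -10/43)
  row 3: subtract 79/11×row2 = (0, 0, 0, -403/43)
step 4: normalize row 3 (÷-403/43) = (0, 0, 0, 1)
  row 0: subtract 94/43×row3 = (1, 0, 0, 0)
  row 1: subtract -10/43×row3 = (0, 1, 0, 0)
  row 2: subtract 110/43×row3 = (0, 0, 1, 0)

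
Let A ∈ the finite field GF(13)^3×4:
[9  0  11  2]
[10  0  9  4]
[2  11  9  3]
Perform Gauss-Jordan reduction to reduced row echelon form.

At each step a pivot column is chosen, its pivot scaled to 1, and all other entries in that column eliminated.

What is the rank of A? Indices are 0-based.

step 1: normalize row 0 (÷9) = (1, 0, 7, 6)
  row 1: subtract 10×row0 = (0, 0, 4, 9)
  row 2: subtract 2×row0 = (0, 11, 8, 4)
step 2: exchange rows 1,2
step 2: normalize row 1 (÷11) = (0, 1, 9, 11)
step 3: normalize row 2 (÷4) = (0, 0, 1, 12)
  row 0: subtract 7×row2 = (1, 0, 0, 0)
  row 1: subtract 9×row2 = (0, 1, 0, 7)

rank = 3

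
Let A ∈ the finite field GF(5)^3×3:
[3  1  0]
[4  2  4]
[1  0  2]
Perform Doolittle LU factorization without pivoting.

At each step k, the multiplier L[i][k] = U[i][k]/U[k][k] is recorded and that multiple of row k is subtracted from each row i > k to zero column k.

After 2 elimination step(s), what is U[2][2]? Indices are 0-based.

U[2][2] = 4

[col 0] pivot 3
  R1 -= 3*R0 → (0, 4, 4)  (L[1][0] := 3)
  R2 -= 2*R0 → (0, 3, 2)  (L[2][0] := 2)
[col 1] pivot 4
  R2 -= 2*R1 → (0, 0, 4)  (L[2][1] := 2)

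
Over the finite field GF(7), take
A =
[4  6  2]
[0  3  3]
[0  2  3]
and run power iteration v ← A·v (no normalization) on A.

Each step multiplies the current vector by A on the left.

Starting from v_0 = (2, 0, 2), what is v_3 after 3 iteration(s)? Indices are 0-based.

v_0 = (2, 0, 2).
v_1 = A·v_0 = (5, 6, 6).
v_2 = A·v_1 = (5, 1, 2).
v_3 = A·v_2 = (2, 2, 1).

v_3 = (2, 2, 1)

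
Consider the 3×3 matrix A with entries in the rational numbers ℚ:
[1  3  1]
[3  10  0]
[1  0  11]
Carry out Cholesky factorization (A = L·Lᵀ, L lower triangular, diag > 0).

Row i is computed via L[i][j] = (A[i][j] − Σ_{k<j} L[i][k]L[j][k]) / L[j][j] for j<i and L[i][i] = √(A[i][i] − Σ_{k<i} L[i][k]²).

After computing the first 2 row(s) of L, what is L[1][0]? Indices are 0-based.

L[1][0] = 3

Step 1: L[0][0] = √(1) = 1.
  L[1][0] = (3) / L[0][0] = 3.
Step 2: L[1][1] = √(1) = 1.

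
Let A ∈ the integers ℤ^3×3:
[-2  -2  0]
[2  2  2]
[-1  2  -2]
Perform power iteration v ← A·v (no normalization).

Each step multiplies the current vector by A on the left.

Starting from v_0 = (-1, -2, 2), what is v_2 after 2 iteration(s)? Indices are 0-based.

v_2 = (-8, -6, 4)

v_0 = (-1, -2, 2).
v_1 = A·v_0 = (6, -2, -7).
v_2 = A·v_1 = (-8, -6, 4).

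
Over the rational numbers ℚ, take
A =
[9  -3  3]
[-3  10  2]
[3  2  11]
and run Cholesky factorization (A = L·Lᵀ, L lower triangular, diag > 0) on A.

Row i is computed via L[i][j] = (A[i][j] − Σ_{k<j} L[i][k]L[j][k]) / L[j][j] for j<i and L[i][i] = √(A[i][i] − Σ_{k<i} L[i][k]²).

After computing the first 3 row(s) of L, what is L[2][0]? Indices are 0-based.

Step 1: L[0][0] = √(9) = 3.
  L[1][0] = (-3) / L[0][0] = -1.
Step 2: L[1][1] = √(9) = 3.
  L[2][0] = (3) / L[0][0] = 1.
  L[2][1] = (3) / L[1][1] = 1.
Step 3: L[2][2] = √(9) = 3.

L[2][0] = 1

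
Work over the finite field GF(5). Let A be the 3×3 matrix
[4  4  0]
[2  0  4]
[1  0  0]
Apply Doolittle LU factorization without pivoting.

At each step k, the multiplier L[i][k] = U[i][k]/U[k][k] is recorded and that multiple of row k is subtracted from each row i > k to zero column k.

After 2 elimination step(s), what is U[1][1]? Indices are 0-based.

U[1][1] = 3

Step 1: pivot at (0,0) is 4.
  row1 ← row1 − (3)·row0  ⇒  L[1][0]=3, U row1=(0, 3, 4)
  row2 ← row2 − (4)·row0  ⇒  L[2][0]=4, U row2=(0, 4, 0)
Step 2: pivot at (1,1) is 3.
  row2 ← row2 − (3)·row1  ⇒  L[2][1]=3, U row2=(0, 0, 3)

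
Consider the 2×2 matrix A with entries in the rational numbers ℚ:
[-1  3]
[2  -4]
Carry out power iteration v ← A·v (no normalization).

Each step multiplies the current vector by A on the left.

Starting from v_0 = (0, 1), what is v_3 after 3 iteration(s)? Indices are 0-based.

v_3 = (81, -118)

v_0 = (0, 1).
v_1 = A·v_0 = (3, -4).
v_2 = A·v_1 = (-15, 22).
v_3 = A·v_2 = (81, -118).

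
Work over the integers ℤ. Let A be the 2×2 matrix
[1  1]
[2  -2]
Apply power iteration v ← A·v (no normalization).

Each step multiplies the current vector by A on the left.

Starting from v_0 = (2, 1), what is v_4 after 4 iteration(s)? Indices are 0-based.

v_4 = (13, 2)

v_0 = (2, 1).
v_1 = A·v_0 = (3, 2).
v_2 = A·v_1 = (5, 2).
v_3 = A·v_2 = (7, 6).
v_4 = A·v_3 = (13, 2).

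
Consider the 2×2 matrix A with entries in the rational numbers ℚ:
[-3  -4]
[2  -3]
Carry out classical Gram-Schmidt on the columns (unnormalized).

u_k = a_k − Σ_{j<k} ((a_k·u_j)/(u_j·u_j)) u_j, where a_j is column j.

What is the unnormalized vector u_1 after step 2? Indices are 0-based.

u_1 = (-34/13, -51/13)

Step 1: u_0 = a_0 = (-3, 2).
Step 2: u_1 = a_1 − (6/13)·u_0 = (-34/13, -51/13).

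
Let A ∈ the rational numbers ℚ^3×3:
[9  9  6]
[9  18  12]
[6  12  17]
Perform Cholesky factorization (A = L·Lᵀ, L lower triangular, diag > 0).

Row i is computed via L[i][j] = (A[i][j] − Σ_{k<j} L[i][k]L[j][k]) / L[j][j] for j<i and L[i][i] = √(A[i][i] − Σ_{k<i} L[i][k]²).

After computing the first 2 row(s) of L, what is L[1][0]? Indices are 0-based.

Step 1: L[0][0] = √(9) = 3.
  L[1][0] = (9) / L[0][0] = 3.
Step 2: L[1][1] = √(9) = 3.

L[1][0] = 3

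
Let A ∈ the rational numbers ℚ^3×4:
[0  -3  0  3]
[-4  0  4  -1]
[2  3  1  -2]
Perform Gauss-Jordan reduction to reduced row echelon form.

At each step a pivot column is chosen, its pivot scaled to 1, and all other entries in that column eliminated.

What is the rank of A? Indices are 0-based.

[1] R0 <-> R1
[1] R0 /= -4  ⇒  (1, 0, -1, 1/4)
     R2 -= 2·R0  ⇒  (0, 3, 3, -5/2)
[2] R1 /= -3  ⇒  (0, 1, 0, -1)
     R2 -= 3·R1  ⇒  (0, 0, 3, 1/2)
[3] R2 /= 3  ⇒  (0, 0, 1, 1/6)
     R0 -= -1·R2  ⇒  (1, 0, 0, 5/12)

rank = 3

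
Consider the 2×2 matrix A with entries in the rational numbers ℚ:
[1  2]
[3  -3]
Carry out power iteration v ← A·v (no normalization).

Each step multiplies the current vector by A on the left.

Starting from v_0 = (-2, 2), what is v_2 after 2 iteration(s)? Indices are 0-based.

v_2 = (-22, 42)

v_0 = (-2, 2).
v_1 = A·v_0 = (2, -12).
v_2 = A·v_1 = (-22, 42).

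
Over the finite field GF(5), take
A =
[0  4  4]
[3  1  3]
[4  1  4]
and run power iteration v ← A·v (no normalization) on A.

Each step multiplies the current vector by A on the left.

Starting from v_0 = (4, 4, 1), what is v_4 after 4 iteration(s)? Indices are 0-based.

v_0 = (4, 4, 1).
v_1 = A·v_0 = (0, 4, 4).
v_2 = A·v_1 = (2, 1, 0).
v_3 = A·v_2 = (4, 2, 4).
v_4 = A·v_3 = (4, 1, 4).

v_4 = (4, 1, 4)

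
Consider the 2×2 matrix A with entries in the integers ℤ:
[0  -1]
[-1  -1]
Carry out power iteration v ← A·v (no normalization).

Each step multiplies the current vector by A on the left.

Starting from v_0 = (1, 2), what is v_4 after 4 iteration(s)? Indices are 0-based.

v_0 = (1, 2).
v_1 = A·v_0 = (-2, -3).
v_2 = A·v_1 = (3, 5).
v_3 = A·v_2 = (-5, -8).
v_4 = A·v_3 = (8, 13).

v_4 = (8, 13)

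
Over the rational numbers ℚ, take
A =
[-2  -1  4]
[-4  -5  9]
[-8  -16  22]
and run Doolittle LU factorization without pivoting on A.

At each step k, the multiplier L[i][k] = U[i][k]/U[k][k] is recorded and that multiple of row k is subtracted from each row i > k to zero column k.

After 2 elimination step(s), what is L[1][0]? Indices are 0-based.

k=0: U[0][0]=-2
  eliminate (1,0): mult=2, new row 1: (0, -3, 1); set L[1][0]=2
  eliminate (2,0): mult=4, new row 2: (0, -12, 6); set L[2][0]=4
k=1: U[1][1]=-3
  eliminate (2,1): mult=4, new row 2: (0, 0, 2); set L[2][1]=4

L[1][0] = 2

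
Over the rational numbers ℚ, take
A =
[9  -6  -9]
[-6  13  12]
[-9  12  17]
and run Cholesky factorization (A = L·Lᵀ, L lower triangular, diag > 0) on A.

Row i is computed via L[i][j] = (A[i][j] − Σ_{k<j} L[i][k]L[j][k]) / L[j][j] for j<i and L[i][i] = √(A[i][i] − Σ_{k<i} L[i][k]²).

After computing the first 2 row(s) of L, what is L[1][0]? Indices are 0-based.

Step 1: L[0][0] = √(9) = 3.
  L[1][0] = (-6) / L[0][0] = -2.
Step 2: L[1][1] = √(9) = 3.

L[1][0] = -2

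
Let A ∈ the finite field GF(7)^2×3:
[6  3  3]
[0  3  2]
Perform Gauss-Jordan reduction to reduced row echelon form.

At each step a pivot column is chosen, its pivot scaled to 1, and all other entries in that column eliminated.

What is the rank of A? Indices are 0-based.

[1] R0 /= 6  ⇒  (1, 4, 4)
[2] R1 /= 3  ⇒  (0, 1, 3)
     R0 -= 4·R1  ⇒  (1, 0, 6)

rank = 2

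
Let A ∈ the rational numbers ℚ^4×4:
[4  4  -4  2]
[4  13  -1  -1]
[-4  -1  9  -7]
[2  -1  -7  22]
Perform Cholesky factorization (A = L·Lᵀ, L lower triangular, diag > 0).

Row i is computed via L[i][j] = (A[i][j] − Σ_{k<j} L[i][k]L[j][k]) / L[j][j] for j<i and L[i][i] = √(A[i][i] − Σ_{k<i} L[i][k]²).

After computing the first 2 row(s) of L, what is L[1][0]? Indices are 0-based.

Step 1: L[0][0] = √(4) = 2.
  L[1][0] = (4) / L[0][0] = 2.
Step 2: L[1][1] = √(9) = 3.

L[1][0] = 2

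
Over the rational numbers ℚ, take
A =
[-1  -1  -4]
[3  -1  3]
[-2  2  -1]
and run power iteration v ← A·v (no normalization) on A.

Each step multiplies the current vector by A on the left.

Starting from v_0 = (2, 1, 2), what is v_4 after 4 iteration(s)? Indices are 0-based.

v_0 = (2, 1, 2).
v_1 = A·v_0 = (-11, 11, -4).
v_2 = A·v_1 = (16, -56, 48).
v_3 = A·v_2 = (-152, 248, -192).
v_4 = A·v_3 = (672, -1280, 992).

v_4 = (672, -1280, 992)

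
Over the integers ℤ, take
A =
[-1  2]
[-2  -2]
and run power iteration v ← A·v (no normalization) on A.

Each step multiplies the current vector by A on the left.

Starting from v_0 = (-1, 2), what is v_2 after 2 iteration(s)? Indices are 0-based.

v_0 = (-1, 2).
v_1 = A·v_0 = (5, -2).
v_2 = A·v_1 = (-9, -6).

v_2 = (-9, -6)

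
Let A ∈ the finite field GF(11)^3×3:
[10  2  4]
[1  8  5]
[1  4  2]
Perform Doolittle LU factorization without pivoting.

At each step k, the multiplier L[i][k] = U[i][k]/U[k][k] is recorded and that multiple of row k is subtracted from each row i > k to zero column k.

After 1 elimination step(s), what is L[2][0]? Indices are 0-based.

L[2][0] = 10

k=0: U[0][0]=10
  eliminate (1,0): mult=10, new row 1: (0, 10, 9); set L[1][0]=10
  eliminate (2,0): mult=10, new row 2: (0, 6, 6); set L[2][0]=10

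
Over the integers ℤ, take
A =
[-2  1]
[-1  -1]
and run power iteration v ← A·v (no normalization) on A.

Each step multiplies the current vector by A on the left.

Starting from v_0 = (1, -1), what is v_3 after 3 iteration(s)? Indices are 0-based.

v_3 = (-9, -9)

v_0 = (1, -1).
v_1 = A·v_0 = (-3, 0).
v_2 = A·v_1 = (6, 3).
v_3 = A·v_2 = (-9, -9).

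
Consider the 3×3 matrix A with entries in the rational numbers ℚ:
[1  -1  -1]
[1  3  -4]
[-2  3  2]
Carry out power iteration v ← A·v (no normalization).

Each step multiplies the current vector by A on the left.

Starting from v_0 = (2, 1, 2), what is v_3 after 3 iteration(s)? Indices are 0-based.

v_3 = (22, -63, -66)

v_0 = (2, 1, 2).
v_1 = A·v_0 = (-1, -3, 3).
v_2 = A·v_1 = (-1, -22, -1).
v_3 = A·v_2 = (22, -63, -66).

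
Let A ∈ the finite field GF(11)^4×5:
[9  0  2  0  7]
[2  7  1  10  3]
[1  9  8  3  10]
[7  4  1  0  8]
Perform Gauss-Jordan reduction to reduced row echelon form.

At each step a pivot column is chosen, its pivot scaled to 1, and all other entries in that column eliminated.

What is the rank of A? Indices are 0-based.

rank = 4

step 1: normalize row 0 (÷9) = (1, 0, 10, 0, 2)
  row 1: subtract 2×row0 = (0, 7, 3, 10, 10)
  row 2: subtract 1×row0 = (0, 9, 9, 3, 8)
  row 3: subtract 7×row0 = (0, 4, 8, 0, 5)
step 2: normalize row 1 (÷7) = (0, 1, 2, 3, 3)
  row 2: subtract 9×row1 = (0, 0, 2, 9, 3)
  row 3: subtract 4×row1 = (0, 0, 0, 10, 4)
step 3: normalize row 2 (÷2) = (0, 0, 1, 10, 7)
  row 0: subtract 10×row2 = (1, 0, 0, 10, 9)
  row 1: subtract 2×row2 = (0, 1, 0, 5, 0)
step 4: normalize row 3 (÷10) = (0, 0, 0, 1, 7)
  row 0: subtract 10×row3 = (1, 0, 0, 0, 5)
  row 1: subtract 5×row3 = (0, 1, 0, 0, 9)
  row 2: subtract 10×row3 = (0, 0, 1, 0, 3)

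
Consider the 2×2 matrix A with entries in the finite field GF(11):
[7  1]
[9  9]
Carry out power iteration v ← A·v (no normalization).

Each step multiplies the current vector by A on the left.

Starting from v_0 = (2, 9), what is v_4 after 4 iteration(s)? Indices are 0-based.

v_0 = (2, 9).
v_1 = A·v_0 = (1, 0).
v_2 = A·v_1 = (7, 9).
v_3 = A·v_2 = (3, 1).
v_4 = A·v_3 = (0, 3).

v_4 = (0, 3)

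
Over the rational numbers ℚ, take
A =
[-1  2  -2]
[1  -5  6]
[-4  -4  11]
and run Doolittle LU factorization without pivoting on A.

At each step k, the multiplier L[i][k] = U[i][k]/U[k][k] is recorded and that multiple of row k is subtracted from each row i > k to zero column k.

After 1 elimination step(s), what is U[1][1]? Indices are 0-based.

k=0: U[0][0]=-1
  eliminate (1,0): mult=-1, new row 1: (0, -3, 4); set L[1][0]=-1
  eliminate (2,0): mult=4, new row 2: (0, -12, 19); set L[2][0]=4

U[1][1] = -3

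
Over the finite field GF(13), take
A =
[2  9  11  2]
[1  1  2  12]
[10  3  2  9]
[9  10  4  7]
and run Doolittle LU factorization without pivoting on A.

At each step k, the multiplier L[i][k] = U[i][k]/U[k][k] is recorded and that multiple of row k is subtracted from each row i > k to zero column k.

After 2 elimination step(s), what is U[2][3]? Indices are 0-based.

Step 1: pivot at (0,0) is 2.
  row1 ← row1 − (7)·row0  ⇒  L[1][0]=7, U row1=(0, 3, 3, 11)
  row2 ← row2 − (5)·row0  ⇒  L[2][0]=5, U row2=(0, 10, 12, 12)
  row3 ← row3 − (11)·row0  ⇒  L[3][0]=11, U row3=(0, 2, 0, 11)
Step 2: pivot at (1,1) is 3.
  row2 ← row2 − (12)·row1  ⇒  L[2][1]=12, U row2=(0, 0, 2, 10)
  row3 ← row3 − (5)·row1  ⇒  L[3][1]=5, U row3=(0, 0, 11, 8)

U[2][3] = 10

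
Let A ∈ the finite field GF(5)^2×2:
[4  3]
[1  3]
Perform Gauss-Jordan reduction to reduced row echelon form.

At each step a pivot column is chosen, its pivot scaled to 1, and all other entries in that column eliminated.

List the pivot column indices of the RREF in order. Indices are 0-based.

[1] R0 /= 4  ⇒  (1, 2)
     R1 -= 1·R0  ⇒  (0, 1)
[2] R1 /= 1  ⇒  (0, 1)
     R0 -= 2·R1  ⇒  (1, 0)

pivot columns: 0, 1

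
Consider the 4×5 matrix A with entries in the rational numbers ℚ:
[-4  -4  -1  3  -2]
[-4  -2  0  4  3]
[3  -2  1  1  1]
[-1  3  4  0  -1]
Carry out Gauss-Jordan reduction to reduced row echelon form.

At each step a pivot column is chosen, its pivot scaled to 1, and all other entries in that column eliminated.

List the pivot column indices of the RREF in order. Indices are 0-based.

pivot columns: 0, 1, 2, 3

[1] R0 /= -4  ⇒  (1, 1, 1/4, -3/4, 1/2)
     R1 -= -4·R0  ⇒  (0, 2, 1, 1, 5)
     R2 -= 3·R0  ⇒  (0, -5, 1/4, 13/4, -1/2)
     R3 -= -1·R0  ⇒  (0, 4, 17/4, -3/4, -1/2)
[2] R1 /= 2  ⇒  (0, 1, 1/2, 1/2, 5/2)
     R0 -= 1·R1  ⇒  (1, 0, -1/4, -5/4, -2)
     R2 -= -5·R1  ⇒  (0, 0, 11/4, 23/4, 12)
     R3 -= 4·R1  ⇒  (0, 0, 9/4, -11/4, -21/2)
[3] R2 /= 11/4  ⇒  (0, 0, 1, 23/11, 48/11)
     R0 -= -1/4·R2  ⇒  (1, 0, 0, -8/11, -10/11)
     R1 -= 1/2·R2  ⇒  (0, 1, 0, -6/11, 7/22)
     R3 -= 9/4·R2  ⇒  (0, 0, 0, -82/11, -447/22)
[4] R3 /= -82/11  ⇒  (0, 0, 0, 1, 447/164)
     R0 -= -8/11·R3  ⇒  (1, 0, 0, 0, 44/41)
     R1 -= -6/11·R3  ⇒  (0, 1, 0, 0, 74/41)
     R2 -= 23/11·R3  ⇒  (0, 0, 1, 0, -219/164)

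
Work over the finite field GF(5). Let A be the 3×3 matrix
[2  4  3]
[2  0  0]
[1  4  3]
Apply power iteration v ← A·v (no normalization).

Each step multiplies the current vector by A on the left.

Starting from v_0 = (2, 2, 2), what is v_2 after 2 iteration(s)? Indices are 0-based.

v_2 = (0, 1, 2)

v_0 = (2, 2, 2).
v_1 = A·v_0 = (3, 4, 1).
v_2 = A·v_1 = (0, 1, 2).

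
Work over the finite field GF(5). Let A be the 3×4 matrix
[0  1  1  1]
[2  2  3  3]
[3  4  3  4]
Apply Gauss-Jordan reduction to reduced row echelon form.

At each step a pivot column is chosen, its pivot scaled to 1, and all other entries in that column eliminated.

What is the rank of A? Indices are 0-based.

rank = 3

[1] R0 <-> R1
[1] R0 /= 2  ⇒  (1, 1, 4, 4)
     R2 -= 3·R0  ⇒  (0, 1, 1, 2)
[2] R1 /= 1  ⇒  (0, 1, 1, 1)
     R0 -= 1·R1  ⇒  (1, 0, 3, 3)
     R2 -= 1·R1  ⇒  (0, 0, 0, 1)
column 2 empty below row 2
[3] R2 /= 1  ⇒  (0, 0, 0, 1)
     R0 -= 3·R2  ⇒  (1, 0, 3, 0)
     R1 -= 1·R2  ⇒  (0, 1, 1, 0)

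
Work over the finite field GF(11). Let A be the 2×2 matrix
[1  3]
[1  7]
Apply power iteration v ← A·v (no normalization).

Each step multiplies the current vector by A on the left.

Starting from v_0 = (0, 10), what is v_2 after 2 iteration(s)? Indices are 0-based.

v_2 = (9, 3)

v_0 = (0, 10).
v_1 = A·v_0 = (8, 4).
v_2 = A·v_1 = (9, 3).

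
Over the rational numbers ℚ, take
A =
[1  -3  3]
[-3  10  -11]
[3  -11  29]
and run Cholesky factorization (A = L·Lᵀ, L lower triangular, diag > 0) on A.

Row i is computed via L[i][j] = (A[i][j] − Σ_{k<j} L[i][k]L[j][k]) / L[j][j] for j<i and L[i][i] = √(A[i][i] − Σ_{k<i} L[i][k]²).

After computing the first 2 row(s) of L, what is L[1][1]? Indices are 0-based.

Step 1: L[0][0] = √(1) = 1.
  L[1][0] = (-3) / L[0][0] = -3.
Step 2: L[1][1] = √(1) = 1.

L[1][1] = 1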